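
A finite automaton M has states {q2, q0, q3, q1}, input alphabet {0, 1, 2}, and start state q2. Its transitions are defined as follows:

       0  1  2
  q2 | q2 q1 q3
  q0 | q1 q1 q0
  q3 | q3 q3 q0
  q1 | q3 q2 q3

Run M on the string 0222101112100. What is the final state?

q3

q2 → q2 → q3 → q0 → q0 → q1 → q3 → q3 → q3 → q3 → q0 → q1 → q3 → q3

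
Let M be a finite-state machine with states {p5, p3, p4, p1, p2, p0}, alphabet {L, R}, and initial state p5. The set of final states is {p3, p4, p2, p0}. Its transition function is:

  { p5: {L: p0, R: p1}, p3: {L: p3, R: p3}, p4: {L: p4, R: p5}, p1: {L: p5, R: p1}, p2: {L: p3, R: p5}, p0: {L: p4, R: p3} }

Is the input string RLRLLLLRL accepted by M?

Yes

p5 → p1 → p5 → p1 → p5 → p0 → p4 → p4 → p5 → p0
End state p0 is accepting.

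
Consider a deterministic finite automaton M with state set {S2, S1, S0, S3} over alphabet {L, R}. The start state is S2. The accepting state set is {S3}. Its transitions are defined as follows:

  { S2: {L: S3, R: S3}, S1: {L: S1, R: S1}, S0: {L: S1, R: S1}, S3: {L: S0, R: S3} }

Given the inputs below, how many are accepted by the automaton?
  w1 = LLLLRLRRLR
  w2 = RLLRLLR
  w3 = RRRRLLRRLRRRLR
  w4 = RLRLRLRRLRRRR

w1: S2 → S3 → S0 → S1 → S1 → S1 → S1 → S1 → S1 → S1 → S1  → end S1, rejected
w2: S2 → S3 → S0 → S1 → S1 → S1 → S1 → S1  → end S1, rejected
w3: S2 → S3 → S3 → S3 → S3 → S0 → S1 → S1 → S1 → S1 → S1 → S1 → S1 → S1 → S1  → end S1, rejected
w4: S2 → S3 → S0 → S1 → S1 → S1 → S1 → S1 → S1 → S1 → S1 → S1 → S1 → S1  → end S1, rejected

0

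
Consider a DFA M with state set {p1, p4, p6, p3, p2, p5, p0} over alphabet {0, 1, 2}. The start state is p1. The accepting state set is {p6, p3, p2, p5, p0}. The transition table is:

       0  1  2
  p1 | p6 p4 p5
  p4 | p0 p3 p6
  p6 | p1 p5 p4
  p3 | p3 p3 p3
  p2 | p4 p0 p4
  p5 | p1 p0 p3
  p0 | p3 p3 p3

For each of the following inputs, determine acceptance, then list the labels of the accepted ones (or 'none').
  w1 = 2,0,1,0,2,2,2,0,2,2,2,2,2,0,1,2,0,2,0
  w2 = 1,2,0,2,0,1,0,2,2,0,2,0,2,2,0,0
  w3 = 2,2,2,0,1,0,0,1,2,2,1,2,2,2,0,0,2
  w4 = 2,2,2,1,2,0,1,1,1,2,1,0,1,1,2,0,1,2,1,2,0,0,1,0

w1, w2, w3, w4

w1: Trace: p1 -2-> p5 -0-> p1 -1-> p4 -0-> p0 -2-> p3 -2-> p3 -2-> p3 -0-> p3 -2-> p3 -2-> p3 -2-> p3 -2-> p3 -2-> p3 -0-> p3 -1-> p3 -2-> p3 -0-> p3 -2-> p3 -0-> p3  → end p3, accepted
w2: Trace: p1 -1-> p4 -2-> p6 -0-> p1 -2-> p5 -0-> p1 -1-> p4 -0-> p0 -2-> p3 -2-> p3 -0-> p3 -2-> p3 -0-> p3 -2-> p3 -2-> p3 -0-> p3 -0-> p3  → end p3, accepted
w3: Trace: p1 -2-> p5 -2-> p3 -2-> p3 -0-> p3 -1-> p3 -0-> p3 -0-> p3 -1-> p3 -2-> p3 -2-> p3 -1-> p3 -2-> p3 -2-> p3 -2-> p3 -0-> p3 -0-> p3 -2-> p3  → end p3, accepted
w4: Trace: p1 -2-> p5 -2-> p3 -2-> p3 -1-> p3 -2-> p3 -0-> p3 -1-> p3 -1-> p3 -1-> p3 -2-> p3 -1-> p3 -0-> p3 -1-> p3 -1-> p3 -2-> p3 -0-> p3 -1-> p3 -2-> p3 -1-> p3 -2-> p3 -0-> p3 -0-> p3 -1-> p3 -0-> p3  → end p3, accepted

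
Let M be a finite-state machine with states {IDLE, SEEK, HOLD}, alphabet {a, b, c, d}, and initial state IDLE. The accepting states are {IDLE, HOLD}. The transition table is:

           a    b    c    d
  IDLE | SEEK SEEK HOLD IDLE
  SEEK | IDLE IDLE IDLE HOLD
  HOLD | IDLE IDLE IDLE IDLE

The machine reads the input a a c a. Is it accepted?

Yes

start at IDLE
read 'a': IDLE → SEEK
read 'a': SEEK → IDLE
read 'c': IDLE → HOLD
read 'a': HOLD → IDLE
End state IDLE is accepting.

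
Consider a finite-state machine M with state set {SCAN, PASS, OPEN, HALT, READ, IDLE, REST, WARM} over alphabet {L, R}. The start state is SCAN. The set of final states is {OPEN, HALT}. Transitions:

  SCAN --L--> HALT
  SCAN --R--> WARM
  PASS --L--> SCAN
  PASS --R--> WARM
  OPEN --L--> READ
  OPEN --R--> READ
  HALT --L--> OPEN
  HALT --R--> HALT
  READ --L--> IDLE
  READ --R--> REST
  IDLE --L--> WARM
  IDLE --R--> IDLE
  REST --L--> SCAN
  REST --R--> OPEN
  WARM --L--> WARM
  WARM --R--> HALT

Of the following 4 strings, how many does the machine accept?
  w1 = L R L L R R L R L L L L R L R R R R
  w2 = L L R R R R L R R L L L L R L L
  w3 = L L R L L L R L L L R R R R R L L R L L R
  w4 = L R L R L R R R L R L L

w1:
  start at SCAN
  read 'L': SCAN → HALT
  read 'R': HALT → HALT
  read 'L': HALT → OPEN
  read 'L': OPEN → READ
  read 'R': READ → REST
  read 'R': REST → OPEN
  read 'L': OPEN → READ
  read 'R': READ → REST
  read 'L': REST → SCAN
  read 'L': SCAN → HALT
  read 'L': HALT → OPEN
  read 'L': OPEN → READ
  read 'R': READ → REST
  read 'L': REST → SCAN
  read 'R': SCAN → WARM
  read 'R': WARM → HALT
  read 'R': HALT → HALT
  read 'R': HALT → HALT
  end HALT, accepted
w2:
  start at SCAN
  read 'L': SCAN → HALT
  read 'L': HALT → OPEN
  read 'R': OPEN → READ
  read 'R': READ → REST
  read 'R': REST → OPEN
  read 'R': OPEN → READ
  read 'L': READ → IDLE
  read 'R': IDLE → IDLE
  read 'R': IDLE → IDLE
  read 'L': IDLE → WARM
  read 'L': WARM → WARM
  read 'L': WARM → WARM
  read 'L': WARM → WARM
  read 'R': WARM → HALT
  read 'L': HALT → OPEN
  read 'L': OPEN → READ
  end READ, rejected
w3:
  start at SCAN
  read 'L': SCAN → HALT
  read 'L': HALT → OPEN
  read 'R': OPEN → READ
  read 'L': READ → IDLE
  read 'L': IDLE → WARM
  read 'L': WARM → WARM
  read 'R': WARM → HALT
  read 'L': HALT → OPEN
  read 'L': OPEN → READ
  read 'L': READ → IDLE
  read 'R': IDLE → IDLE
  read 'R': IDLE → IDLE
  read 'R': IDLE → IDLE
  read 'R': IDLE → IDLE
  read 'R': IDLE → IDLE
  read 'L': IDLE → WARM
  read 'L': WARM → WARM
  read 'R': WARM → HALT
  read 'L': HALT → OPEN
  read 'L': OPEN → READ
  read 'R': READ → REST
  end REST, rejected
w4:
  start at SCAN
  read 'L': SCAN → HALT
  read 'R': HALT → HALT
  read 'L': HALT → OPEN
  read 'R': OPEN → READ
  read 'L': READ → IDLE
  read 'R': IDLE → IDLE
  read 'R': IDLE → IDLE
  read 'R': IDLE → IDLE
  read 'L': IDLE → WARM
  read 'R': WARM → HALT
  read 'L': HALT → OPEN
  read 'L': OPEN → READ
  end READ, rejected

1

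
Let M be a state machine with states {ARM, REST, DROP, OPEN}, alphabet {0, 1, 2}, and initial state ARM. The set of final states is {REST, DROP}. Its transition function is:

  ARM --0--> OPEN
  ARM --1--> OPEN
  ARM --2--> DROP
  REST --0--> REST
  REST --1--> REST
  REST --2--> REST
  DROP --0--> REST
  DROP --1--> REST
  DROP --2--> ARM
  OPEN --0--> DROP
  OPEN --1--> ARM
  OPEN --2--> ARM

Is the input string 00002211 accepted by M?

ARM → OPEN → DROP → REST → REST → REST → REST → REST → REST
End state REST is accepting.

Yes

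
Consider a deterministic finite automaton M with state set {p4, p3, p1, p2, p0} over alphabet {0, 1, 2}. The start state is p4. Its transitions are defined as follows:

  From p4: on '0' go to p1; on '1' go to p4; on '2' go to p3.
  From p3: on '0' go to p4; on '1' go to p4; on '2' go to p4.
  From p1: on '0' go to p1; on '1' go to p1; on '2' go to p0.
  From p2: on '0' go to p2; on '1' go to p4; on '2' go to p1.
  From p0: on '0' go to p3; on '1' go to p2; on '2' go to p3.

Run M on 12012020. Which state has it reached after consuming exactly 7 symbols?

p3

Trace: p4 -1-> p4 -2-> p3 -0-> p4 -1-> p4 -2-> p3 -0-> p4 -2-> p3
After 7 symbols: p3.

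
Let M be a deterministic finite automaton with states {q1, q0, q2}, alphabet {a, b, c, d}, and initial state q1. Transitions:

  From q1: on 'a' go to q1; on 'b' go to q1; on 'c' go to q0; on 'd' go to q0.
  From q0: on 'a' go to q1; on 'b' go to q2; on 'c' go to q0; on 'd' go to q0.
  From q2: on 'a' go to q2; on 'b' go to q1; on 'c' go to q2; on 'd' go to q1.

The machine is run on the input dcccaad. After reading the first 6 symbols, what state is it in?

q1

start at q1
read 'd': q1 → q0
read 'c': q0 → q0
read 'c': q0 → q0
read 'c': q0 → q0
read 'a': q0 → q1
read 'a': q1 → q1
After 6 symbols: q1.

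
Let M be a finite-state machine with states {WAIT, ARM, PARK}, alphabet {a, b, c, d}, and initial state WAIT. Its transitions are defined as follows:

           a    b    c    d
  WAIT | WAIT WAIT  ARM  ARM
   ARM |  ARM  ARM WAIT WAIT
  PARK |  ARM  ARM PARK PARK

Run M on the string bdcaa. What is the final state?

start at WAIT
read 'b': WAIT → WAIT
read 'd': WAIT → ARM
read 'c': ARM → WAIT
read 'a': WAIT → WAIT
read 'a': WAIT → WAIT

WAIT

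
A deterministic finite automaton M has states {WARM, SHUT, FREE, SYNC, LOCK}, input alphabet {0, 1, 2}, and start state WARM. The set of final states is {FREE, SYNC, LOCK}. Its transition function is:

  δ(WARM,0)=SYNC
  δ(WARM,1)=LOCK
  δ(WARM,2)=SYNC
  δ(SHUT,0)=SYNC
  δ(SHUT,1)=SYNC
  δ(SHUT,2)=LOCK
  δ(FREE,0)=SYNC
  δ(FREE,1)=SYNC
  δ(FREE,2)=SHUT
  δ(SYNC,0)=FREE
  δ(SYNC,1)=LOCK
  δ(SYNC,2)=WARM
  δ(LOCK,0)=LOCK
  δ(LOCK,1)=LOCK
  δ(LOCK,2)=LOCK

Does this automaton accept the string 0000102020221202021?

start at WARM
read '0': WARM → SYNC
read '0': SYNC → FREE
read '0': FREE → SYNC
read '0': SYNC → FREE
read '1': FREE → SYNC
read '0': SYNC → FREE
read '2': FREE → SHUT
read '0': SHUT → SYNC
read '2': SYNC → WARM
read '0': WARM → SYNC
read '2': SYNC → WARM
read '2': WARM → SYNC
read '1': SYNC → LOCK
read '2': LOCK → LOCK
read '0': LOCK → LOCK
read '2': LOCK → LOCK
read '0': LOCK → LOCK
read '2': LOCK → LOCK
read '1': LOCK → LOCK
End state LOCK is accepting.

Yes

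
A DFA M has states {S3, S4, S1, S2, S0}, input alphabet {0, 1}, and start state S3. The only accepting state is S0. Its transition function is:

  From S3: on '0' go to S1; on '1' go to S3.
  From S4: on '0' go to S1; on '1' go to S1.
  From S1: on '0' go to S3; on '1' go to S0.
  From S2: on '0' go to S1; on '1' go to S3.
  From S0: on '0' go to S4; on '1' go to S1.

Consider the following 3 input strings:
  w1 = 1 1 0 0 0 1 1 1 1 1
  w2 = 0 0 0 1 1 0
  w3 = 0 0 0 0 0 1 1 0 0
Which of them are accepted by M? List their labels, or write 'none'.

w1: Trace: S3 -1-> S3 -1-> S3 -0-> S1 -0-> S3 -0-> S1 -1-> S0 -1-> S1 -1-> S0 -1-> S1 -1-> S0  → end S0, accepted
w2: Trace: S3 -0-> S1 -0-> S3 -0-> S1 -1-> S0 -1-> S1 -0-> S3  → end S3, rejected
w3: Trace: S3 -0-> S1 -0-> S3 -0-> S1 -0-> S3 -0-> S1 -1-> S0 -1-> S1 -0-> S3 -0-> S1  → end S1, rejected

w1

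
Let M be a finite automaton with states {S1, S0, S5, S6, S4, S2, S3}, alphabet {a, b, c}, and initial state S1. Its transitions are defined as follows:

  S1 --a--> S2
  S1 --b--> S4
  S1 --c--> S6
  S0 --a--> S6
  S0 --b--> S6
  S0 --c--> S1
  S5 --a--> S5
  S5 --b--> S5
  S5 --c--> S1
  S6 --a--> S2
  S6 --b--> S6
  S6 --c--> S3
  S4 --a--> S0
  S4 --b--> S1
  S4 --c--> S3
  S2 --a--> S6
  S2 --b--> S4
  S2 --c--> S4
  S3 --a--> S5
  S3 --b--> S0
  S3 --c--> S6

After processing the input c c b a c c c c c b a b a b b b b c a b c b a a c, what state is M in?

S1 → S6 → S3 → S0 → S6 → S3 → S6 → S3 → S6 → S3 → S0 → S6 → S6 → S2 → S4 → S1 → S4 → S1 → S6 → S2 → S4 → S3 → S0 → S6 → S2 → S4

S4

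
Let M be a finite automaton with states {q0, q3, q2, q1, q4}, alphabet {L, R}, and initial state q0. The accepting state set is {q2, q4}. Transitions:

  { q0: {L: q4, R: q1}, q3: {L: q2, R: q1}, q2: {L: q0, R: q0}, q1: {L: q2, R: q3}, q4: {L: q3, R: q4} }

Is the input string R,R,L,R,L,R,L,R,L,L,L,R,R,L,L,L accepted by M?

q0 → q1 → q3 → q2 → q0 → q4 → q4 → q3 → q1 → q2 → q0 → q4 → q4 → q4 → q3 → q2 → q0
End state q0 is not accepting.

No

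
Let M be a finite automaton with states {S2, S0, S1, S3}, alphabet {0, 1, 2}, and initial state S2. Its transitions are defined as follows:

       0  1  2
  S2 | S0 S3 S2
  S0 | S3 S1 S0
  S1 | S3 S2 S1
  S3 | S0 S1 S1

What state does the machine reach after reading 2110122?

S2 → S2 → S3 → S1 → S3 → S1 → S1 → S1

S1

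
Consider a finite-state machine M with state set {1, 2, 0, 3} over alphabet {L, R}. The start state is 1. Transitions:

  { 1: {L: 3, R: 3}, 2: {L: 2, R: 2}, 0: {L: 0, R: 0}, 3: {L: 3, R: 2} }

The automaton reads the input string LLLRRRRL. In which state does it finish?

start at 1
read 'L': 1 → 3
read 'L': 3 → 3
read 'L': 3 → 3
read 'R': 3 → 2
read 'R': 2 → 2
read 'R': 2 → 2
read 'R': 2 → 2
read 'L': 2 → 2

2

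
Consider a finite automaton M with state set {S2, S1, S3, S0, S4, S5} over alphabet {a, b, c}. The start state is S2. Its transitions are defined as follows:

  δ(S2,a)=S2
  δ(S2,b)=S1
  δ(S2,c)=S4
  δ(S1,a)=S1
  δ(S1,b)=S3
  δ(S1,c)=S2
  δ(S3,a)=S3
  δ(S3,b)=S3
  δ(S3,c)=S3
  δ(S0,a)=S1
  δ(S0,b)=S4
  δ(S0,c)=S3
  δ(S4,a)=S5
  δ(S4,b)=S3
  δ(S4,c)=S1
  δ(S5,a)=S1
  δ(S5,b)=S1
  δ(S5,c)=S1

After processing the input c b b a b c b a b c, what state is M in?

S2 → S4 → S3 → S3 → S3 → S3 → S3 → S3 → S3 → S3 → S3

S3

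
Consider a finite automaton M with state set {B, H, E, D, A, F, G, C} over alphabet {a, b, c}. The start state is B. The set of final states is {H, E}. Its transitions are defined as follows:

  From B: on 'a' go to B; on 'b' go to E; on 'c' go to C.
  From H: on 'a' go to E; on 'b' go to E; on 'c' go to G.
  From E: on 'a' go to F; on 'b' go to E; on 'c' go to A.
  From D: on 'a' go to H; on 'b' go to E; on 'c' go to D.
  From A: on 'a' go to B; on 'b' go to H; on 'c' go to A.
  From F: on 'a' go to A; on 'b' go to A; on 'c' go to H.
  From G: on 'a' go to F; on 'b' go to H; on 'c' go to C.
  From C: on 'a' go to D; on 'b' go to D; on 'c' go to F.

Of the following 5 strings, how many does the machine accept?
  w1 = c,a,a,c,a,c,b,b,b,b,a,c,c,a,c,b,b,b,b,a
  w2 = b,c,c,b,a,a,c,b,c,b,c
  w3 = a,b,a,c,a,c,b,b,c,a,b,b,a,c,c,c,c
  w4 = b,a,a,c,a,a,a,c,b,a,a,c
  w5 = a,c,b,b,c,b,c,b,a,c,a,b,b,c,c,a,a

w1: Trace: B -c-> C -a-> D -a-> H -c-> G -a-> F -c-> H -b-> E -b-> E -b-> E -b-> E -a-> F -c-> H -c-> G -a-> F -c-> H -b-> E -b-> E -b-> E -b-> E -a-> F  → end F, rejected
w2: Trace: B -b-> E -c-> A -c-> A -b-> H -a-> E -a-> F -c-> H -b-> E -c-> A -b-> H -c-> G  → end G, rejected
w3: Trace: B -a-> B -b-> E -a-> F -c-> H -a-> E -c-> A -b-> H -b-> E -c-> A -a-> B -b-> E -b-> E -a-> F -c-> H -c-> G -c-> C -c-> F  → end F, rejected
w4: Trace: B -b-> E -a-> F -a-> A -c-> A -a-> B -a-> B -a-> B -c-> C -b-> D -a-> H -a-> E -c-> A  → end A, rejected
w5: Trace: B -a-> B -c-> C -b-> D -b-> E -c-> A -b-> H -c-> G -b-> H -a-> E -c-> A -a-> B -b-> E -b-> E -c-> A -c-> A -a-> B -a-> B  → end B, rejected

0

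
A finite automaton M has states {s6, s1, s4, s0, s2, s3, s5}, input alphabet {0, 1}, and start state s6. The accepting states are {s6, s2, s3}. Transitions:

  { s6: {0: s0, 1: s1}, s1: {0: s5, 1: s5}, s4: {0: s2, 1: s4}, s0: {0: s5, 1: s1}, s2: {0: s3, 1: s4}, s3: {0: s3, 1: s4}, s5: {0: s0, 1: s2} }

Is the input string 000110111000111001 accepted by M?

No

start at s6
read '0': s6 → s0
read '0': s0 → s5
read '0': s5 → s0
read '1': s0 → s1
read '1': s1 → s5
read '0': s5 → s0
read '1': s0 → s1
read '1': s1 → s5
read '1': s5 → s2
read '0': s2 → s3
read '0': s3 → s3
read '0': s3 → s3
read '1': s3 → s4
read '1': s4 → s4
read '1': s4 → s4
read '0': s4 → s2
read '0': s2 → s3
read '1': s3 → s4
End state s4 is not accepting.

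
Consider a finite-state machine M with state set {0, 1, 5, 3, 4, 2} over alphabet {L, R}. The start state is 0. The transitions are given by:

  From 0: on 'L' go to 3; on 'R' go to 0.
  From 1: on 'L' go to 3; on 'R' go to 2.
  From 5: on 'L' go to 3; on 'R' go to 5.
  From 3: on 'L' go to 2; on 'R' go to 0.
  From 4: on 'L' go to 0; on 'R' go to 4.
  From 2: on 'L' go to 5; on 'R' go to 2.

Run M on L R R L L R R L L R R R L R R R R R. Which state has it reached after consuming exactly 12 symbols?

start at 0
read 'L': 0 → 3
read 'R': 3 → 0
read 'R': 0 → 0
read 'L': 0 → 3
read 'L': 3 → 2
read 'R': 2 → 2
read 'R': 2 → 2
read 'L': 2 → 5
read 'L': 5 → 3
read 'R': 3 → 0
read 'R': 0 → 0
read 'R': 0 → 0
After 12 symbols: 0.

0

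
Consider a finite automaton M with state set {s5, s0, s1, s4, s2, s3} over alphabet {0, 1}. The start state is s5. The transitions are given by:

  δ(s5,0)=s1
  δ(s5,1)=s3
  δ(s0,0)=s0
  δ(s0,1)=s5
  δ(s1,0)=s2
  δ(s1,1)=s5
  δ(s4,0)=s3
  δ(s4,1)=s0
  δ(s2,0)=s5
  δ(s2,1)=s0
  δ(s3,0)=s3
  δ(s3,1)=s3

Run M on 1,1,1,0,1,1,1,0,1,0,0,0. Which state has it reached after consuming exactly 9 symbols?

s3

start at s5
read '1': s5 → s3
read '1': s3 → s3
read '1': s3 → s3
read '0': s3 → s3
read '1': s3 → s3
read '1': s3 → s3
read '1': s3 → s3
read '0': s3 → s3
read '1': s3 → s3
After 9 symbols: s3.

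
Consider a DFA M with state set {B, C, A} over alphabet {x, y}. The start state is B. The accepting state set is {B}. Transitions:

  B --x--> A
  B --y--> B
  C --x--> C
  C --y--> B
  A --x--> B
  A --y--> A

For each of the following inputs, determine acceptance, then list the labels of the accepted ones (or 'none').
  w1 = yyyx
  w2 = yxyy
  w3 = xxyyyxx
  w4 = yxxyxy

w1: Trace: B -y-> B -y-> B -y-> B -x-> A  → end A, rejected
w2: Trace: B -y-> B -x-> A -y-> A -y-> A  → end A, rejected
w3: Trace: B -x-> A -x-> B -y-> B -y-> B -y-> B -x-> A -x-> B  → end B, accepted
w4: Trace: B -y-> B -x-> A -x-> B -y-> B -x-> A -y-> A  → end A, rejected

w3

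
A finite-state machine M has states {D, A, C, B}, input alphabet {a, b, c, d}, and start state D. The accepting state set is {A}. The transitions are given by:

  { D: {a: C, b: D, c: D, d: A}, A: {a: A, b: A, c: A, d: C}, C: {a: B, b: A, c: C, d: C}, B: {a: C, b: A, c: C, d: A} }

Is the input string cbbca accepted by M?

No

Trace: D -c-> D -b-> D -b-> D -c-> D -a-> C
End state C is not accepting.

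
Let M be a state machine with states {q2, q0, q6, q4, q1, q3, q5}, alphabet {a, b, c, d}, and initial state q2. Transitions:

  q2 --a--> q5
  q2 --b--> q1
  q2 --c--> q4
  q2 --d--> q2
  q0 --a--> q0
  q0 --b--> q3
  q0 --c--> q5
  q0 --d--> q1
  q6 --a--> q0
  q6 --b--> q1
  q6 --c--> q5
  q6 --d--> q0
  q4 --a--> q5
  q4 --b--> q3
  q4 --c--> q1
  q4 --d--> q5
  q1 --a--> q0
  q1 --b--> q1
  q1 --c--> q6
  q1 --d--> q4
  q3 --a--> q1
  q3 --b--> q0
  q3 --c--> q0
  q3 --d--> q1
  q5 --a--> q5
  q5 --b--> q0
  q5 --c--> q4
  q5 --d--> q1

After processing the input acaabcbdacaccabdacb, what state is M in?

q0

start at q2
read 'a': q2 → q5
read 'c': q5 → q4
read 'a': q4 → q5
read 'a': q5 → q5
read 'b': q5 → q0
read 'c': q0 → q5
read 'b': q5 → q0
read 'd': q0 → q1
read 'a': q1 → q0
read 'c': q0 → q5
read 'a': q5 → q5
read 'c': q5 → q4
read 'c': q4 → q1
read 'a': q1 → q0
read 'b': q0 → q3
read 'd': q3 → q1
read 'a': q1 → q0
read 'c': q0 → q5
read 'b': q5 → q0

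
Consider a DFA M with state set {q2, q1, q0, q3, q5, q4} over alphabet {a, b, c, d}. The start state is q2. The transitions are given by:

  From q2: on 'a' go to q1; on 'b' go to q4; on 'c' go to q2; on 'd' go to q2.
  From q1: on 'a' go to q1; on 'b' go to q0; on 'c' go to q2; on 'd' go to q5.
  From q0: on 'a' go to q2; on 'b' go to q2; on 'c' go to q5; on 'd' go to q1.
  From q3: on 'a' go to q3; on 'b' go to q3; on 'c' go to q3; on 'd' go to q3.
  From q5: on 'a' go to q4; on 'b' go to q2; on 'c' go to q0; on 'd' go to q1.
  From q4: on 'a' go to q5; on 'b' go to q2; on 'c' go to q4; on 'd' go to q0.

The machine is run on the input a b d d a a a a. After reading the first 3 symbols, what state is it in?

Trace: q2 -a-> q1 -b-> q0 -d-> q1
After 3 symbols: q1.

q1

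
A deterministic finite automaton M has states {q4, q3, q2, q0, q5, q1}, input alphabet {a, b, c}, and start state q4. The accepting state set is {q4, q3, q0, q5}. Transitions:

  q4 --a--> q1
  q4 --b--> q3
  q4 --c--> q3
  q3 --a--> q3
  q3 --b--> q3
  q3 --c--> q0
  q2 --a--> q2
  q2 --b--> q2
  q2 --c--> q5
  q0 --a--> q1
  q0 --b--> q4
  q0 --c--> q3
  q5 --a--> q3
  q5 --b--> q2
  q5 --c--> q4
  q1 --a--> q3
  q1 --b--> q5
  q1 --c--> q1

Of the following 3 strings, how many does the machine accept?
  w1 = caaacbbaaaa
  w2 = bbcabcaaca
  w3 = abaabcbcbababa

w1:
  start at q4
  read 'c': q4 → q3
  read 'a': q3 → q3
  read 'a': q3 → q3
  read 'a': q3 → q3
  read 'c': q3 → q0
  read 'b': q0 → q4
  read 'b': q4 → q3
  read 'a': q3 → q3
  read 'a': q3 → q3
  read 'a': q3 → q3
  read 'a': q3 → q3
  end q3, accepted
w2:
  start at q4
  read 'b': q4 → q3
  read 'b': q3 → q3
  read 'c': q3 → q0
  read 'a': q0 → q1
  read 'b': q1 → q5
  read 'c': q5 → q4
  read 'a': q4 → q1
  read 'a': q1 → q3
  read 'c': q3 → q0
  read 'a': q0 → q1
  end q1, rejected
w3:
  start at q4
  read 'a': q4 → q1
  read 'b': q1 → q5
  read 'a': q5 → q3
  read 'a': q3 → q3
  read 'b': q3 → q3
  read 'c': q3 → q0
  read 'b': q0 → q4
  read 'c': q4 → q3
  read 'b': q3 → q3
  read 'a': q3 → q3
  read 'b': q3 → q3
  read 'a': q3 → q3
  read 'b': q3 → q3
  read 'a': q3 → q3
  end q3, accepted

2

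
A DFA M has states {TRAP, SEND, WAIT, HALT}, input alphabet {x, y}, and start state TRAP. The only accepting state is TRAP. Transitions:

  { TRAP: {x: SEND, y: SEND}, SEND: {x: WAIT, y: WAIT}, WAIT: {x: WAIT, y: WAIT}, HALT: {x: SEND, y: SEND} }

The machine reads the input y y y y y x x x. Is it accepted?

No

Trace: TRAP -y-> SEND -y-> WAIT -y-> WAIT -y-> WAIT -y-> WAIT -x-> WAIT -x-> WAIT -x-> WAIT
End state WAIT is not accepting.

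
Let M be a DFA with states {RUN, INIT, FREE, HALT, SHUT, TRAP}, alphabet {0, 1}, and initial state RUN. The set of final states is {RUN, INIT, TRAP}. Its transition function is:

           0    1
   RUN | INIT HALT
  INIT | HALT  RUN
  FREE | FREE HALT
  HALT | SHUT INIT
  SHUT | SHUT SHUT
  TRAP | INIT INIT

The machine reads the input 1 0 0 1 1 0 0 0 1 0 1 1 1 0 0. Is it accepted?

No

RUN → HALT → SHUT → SHUT → SHUT → SHUT → SHUT → SHUT → SHUT → SHUT → SHUT → SHUT → SHUT → SHUT → SHUT → SHUT
End state SHUT is not accepting.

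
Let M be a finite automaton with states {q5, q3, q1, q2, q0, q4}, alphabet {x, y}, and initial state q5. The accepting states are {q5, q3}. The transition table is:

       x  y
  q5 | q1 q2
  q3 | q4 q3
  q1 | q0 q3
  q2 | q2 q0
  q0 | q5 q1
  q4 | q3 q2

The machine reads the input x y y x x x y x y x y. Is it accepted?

No

Trace: q5 -x-> q1 -y-> q3 -y-> q3 -x-> q4 -x-> q3 -x-> q4 -y-> q2 -x-> q2 -y-> q0 -x-> q5 -y-> q2
End state q2 is not accepting.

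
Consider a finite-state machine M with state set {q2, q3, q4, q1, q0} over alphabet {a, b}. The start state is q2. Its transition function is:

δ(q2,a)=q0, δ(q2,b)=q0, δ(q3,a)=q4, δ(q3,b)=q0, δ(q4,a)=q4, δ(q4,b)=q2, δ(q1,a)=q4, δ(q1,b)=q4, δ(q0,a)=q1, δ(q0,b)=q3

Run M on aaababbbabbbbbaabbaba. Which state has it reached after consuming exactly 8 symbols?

q3

Trace: q2 -a-> q0 -a-> q1 -a-> q4 -b-> q2 -a-> q0 -b-> q3 -b-> q0 -b-> q3
After 8 symbols: q3.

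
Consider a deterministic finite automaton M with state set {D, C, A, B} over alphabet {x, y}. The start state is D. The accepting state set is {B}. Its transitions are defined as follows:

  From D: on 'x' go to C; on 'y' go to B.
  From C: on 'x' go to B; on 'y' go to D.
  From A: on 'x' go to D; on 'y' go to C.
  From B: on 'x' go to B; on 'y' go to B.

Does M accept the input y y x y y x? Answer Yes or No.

D → B → B → B → B → B → B
End state B is accepting.

Yes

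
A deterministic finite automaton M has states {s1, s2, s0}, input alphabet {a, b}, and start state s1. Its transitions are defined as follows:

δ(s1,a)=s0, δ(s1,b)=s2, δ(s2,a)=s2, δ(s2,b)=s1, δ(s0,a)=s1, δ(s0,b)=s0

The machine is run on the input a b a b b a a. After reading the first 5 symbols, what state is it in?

s1

s1 → s0 → s0 → s1 → s2 → s1
After 5 symbols: s1.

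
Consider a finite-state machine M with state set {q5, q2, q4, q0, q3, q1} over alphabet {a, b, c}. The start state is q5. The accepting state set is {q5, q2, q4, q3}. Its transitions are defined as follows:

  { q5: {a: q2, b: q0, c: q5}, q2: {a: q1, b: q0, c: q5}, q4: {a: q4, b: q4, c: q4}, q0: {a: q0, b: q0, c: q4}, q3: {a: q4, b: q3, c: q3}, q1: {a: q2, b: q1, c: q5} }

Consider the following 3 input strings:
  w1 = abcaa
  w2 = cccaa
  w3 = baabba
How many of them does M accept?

w1: q5 → q2 → q0 → q4 → q4 → q4  → end q4, accepted
w2: q5 → q5 → q5 → q5 → q2 → q1  → end q1, rejected
w3: q5 → q0 → q0 → q0 → q0 → q0 → q0  → end q0, rejected

1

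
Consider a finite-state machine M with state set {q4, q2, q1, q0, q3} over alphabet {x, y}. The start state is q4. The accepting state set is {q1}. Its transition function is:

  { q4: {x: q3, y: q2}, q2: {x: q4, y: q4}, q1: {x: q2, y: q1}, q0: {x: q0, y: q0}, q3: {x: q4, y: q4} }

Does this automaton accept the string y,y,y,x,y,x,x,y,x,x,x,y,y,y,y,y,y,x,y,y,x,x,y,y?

start at q4
read 'y': q4 → q2
read 'y': q2 → q4
read 'y': q4 → q2
read 'x': q2 → q4
read 'y': q4 → q2
read 'x': q2 → q4
read 'x': q4 → q3
read 'y': q3 → q4
read 'x': q4 → q3
read 'x': q3 → q4
read 'x': q4 → q3
read 'y': q3 → q4
read 'y': q4 → q2
read 'y': q2 → q4
read 'y': q4 → q2
read 'y': q2 → q4
read 'y': q4 → q2
read 'x': q2 → q4
read 'y': q4 → q2
read 'y': q2 → q4
read 'x': q4 → q3
read 'x': q3 → q4
read 'y': q4 → q2
read 'y': q2 → q4
End state q4 is not accepting.

No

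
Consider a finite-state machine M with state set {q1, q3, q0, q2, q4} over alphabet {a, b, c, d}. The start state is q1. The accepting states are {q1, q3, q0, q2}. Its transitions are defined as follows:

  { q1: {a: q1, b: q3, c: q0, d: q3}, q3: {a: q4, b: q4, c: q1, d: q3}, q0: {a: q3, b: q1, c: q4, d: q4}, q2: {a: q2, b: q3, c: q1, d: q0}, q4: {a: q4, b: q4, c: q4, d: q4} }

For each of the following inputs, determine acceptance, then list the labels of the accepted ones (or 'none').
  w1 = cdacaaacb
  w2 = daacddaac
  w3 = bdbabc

w1: Trace: q1 -c-> q0 -d-> q4 -a-> q4 -c-> q4 -a-> q4 -a-> q4 -a-> q4 -c-> q4 -b-> q4  → end q4, rejected
w2: Trace: q1 -d-> q3 -a-> q4 -a-> q4 -c-> q4 -d-> q4 -d-> q4 -a-> q4 -a-> q4 -c-> q4  → end q4, rejected
w3: Trace: q1 -b-> q3 -d-> q3 -b-> q4 -a-> q4 -b-> q4 -c-> q4  → end q4, rejected

none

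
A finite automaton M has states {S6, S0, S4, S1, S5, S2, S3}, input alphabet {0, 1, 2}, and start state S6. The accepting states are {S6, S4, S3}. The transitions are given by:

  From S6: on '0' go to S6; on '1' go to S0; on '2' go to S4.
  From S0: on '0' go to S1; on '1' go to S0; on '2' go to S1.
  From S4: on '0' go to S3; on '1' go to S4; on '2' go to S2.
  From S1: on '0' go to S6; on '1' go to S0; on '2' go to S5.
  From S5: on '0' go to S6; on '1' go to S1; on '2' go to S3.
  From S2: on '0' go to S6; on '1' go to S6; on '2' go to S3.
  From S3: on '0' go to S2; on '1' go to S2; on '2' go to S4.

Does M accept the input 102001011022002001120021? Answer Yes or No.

start at S6
read '1': S6 → S0
read '0': S0 → S1
read '2': S1 → S5
read '0': S5 → S6
read '0': S6 → S6
read '1': S6 → S0
read '0': S0 → S1
read '1': S1 → S0
read '1': S0 → S0
read '0': S0 → S1
read '2': S1 → S5
read '2': S5 → S3
read '0': S3 → S2
read '0': S2 → S6
read '2': S6 → S4
read '0': S4 → S3
read '0': S3 → S2
read '1': S2 → S6
read '1': S6 → S0
read '2': S0 → S1
read '0': S1 → S6
read '0': S6 → S6
read '2': S6 → S4
read '1': S4 → S4
End state S4 is accepting.

Yes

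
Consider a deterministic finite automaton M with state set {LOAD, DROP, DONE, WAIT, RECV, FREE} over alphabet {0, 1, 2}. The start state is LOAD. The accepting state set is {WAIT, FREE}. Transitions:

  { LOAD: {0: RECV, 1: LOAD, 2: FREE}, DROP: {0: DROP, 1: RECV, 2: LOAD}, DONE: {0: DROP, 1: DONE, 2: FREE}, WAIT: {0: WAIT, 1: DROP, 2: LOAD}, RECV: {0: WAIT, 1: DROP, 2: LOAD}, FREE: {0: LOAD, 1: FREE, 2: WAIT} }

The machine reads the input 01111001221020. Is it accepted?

No

Trace: LOAD -0-> RECV -1-> DROP -1-> RECV -1-> DROP -1-> RECV -0-> WAIT -0-> WAIT -1-> DROP -2-> LOAD -2-> FREE -1-> FREE -0-> LOAD -2-> FREE -0-> LOAD
End state LOAD is not accepting.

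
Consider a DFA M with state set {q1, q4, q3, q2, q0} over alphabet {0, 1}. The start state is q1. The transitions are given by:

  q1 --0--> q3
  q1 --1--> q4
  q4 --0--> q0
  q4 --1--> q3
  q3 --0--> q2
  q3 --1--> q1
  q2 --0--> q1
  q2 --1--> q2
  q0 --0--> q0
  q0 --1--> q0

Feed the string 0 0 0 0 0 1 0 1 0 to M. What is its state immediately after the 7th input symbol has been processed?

start at q1
read '0': q1 → q3
read '0': q3 → q2
read '0': q2 → q1
read '0': q1 → q3
read '0': q3 → q2
read '1': q2 → q2
read '0': q2 → q1
After 7 symbols: q1.

q1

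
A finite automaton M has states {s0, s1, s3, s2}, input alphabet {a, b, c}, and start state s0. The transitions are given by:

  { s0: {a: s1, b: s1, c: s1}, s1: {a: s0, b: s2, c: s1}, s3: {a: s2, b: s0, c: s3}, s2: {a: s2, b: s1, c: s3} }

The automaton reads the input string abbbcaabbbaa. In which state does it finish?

s1

start at s0
read 'a': s0 → s1
read 'b': s1 → s2
read 'b': s2 → s1
read 'b': s1 → s2
read 'c': s2 → s3
read 'a': s3 → s2
read 'a': s2 → s2
read 'b': s2 → s1
read 'b': s1 → s2
read 'b': s2 → s1
read 'a': s1 → s0
read 'a': s0 → s1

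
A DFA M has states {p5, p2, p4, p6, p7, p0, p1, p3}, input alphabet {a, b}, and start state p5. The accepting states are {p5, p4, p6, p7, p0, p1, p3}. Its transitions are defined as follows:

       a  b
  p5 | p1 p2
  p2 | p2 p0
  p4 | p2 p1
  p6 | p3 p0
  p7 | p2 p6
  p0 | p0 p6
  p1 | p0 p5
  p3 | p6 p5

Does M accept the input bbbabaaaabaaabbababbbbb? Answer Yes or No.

start at p5
read 'b': p5 → p2
read 'b': p2 → p0
read 'b': p0 → p6
read 'a': p6 → p3
read 'b': p3 → p5
read 'a': p5 → p1
read 'a': p1 → p0
read 'a': p0 → p0
read 'a': p0 → p0
read 'b': p0 → p6
read 'a': p6 → p3
read 'a': p3 → p6
read 'a': p6 → p3
read 'b': p3 → p5
read 'b': p5 → p2
read 'a': p2 → p2
read 'b': p2 → p0
read 'a': p0 → p0
read 'b': p0 → p6
read 'b': p6 → p0
read 'b': p0 → p6
read 'b': p6 → p0
read 'b': p0 → p6
End state p6 is accepting.

Yes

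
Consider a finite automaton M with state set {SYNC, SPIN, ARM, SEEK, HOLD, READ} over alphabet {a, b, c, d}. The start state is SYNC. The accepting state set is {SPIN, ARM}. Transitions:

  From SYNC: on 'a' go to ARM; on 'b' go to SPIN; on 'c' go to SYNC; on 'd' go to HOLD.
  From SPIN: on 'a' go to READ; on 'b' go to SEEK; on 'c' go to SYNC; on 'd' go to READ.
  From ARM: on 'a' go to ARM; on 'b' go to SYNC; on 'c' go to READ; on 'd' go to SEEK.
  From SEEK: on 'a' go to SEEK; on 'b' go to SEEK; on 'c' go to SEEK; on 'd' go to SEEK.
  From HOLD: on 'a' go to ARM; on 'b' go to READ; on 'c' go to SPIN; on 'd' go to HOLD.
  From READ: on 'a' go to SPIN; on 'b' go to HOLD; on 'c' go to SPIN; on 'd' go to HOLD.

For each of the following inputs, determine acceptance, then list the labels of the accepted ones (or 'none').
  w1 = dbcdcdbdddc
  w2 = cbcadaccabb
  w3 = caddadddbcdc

w1: SYNC → HOLD → READ → SPIN → READ → SPIN → READ → HOLD → HOLD → HOLD → HOLD → SPIN  → end SPIN, accepted
w2: SYNC → SYNC → SPIN → SYNC → ARM → SEEK → SEEK → SEEK → SEEK → SEEK → SEEK → SEEK  → end SEEK, rejected
w3: SYNC → SYNC → ARM → SEEK → SEEK → SEEK → SEEK → SEEK → SEEK → SEEK → SEEK → SEEK → SEEK  → end SEEK, rejected

w1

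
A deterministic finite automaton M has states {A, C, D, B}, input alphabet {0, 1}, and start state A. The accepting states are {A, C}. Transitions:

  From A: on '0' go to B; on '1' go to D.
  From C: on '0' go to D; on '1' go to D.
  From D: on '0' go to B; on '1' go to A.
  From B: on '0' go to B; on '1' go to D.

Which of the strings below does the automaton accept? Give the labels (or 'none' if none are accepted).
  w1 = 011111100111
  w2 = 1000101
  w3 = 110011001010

none

w1: Trace: A -0-> B -1-> D -1-> A -1-> D -1-> A -1-> D -1-> A -0-> B -0-> B -1-> D -1-> A -1-> D  → end D, rejected
w2: Trace: A -1-> D -0-> B -0-> B -0-> B -1-> D -0-> B -1-> D  → end D, rejected
w3: Trace: A -1-> D -1-> A -0-> B -0-> B -1-> D -1-> A -0-> B -0-> B -1-> D -0-> B -1-> D -0-> B  → end B, rejected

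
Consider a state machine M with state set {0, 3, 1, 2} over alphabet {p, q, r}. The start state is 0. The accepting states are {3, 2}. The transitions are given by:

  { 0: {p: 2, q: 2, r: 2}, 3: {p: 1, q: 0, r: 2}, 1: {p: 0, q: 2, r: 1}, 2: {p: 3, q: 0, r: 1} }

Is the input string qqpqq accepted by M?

Yes

0 → 2 → 0 → 2 → 0 → 2
End state 2 is accepting.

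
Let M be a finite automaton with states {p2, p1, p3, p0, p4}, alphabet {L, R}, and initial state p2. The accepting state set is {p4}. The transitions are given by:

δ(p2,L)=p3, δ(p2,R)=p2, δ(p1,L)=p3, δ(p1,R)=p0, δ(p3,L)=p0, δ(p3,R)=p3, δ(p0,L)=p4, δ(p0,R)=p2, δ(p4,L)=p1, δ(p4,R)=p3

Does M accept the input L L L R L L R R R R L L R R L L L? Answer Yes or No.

No

Trace: p2 -L-> p3 -L-> p0 -L-> p4 -R-> p3 -L-> p0 -L-> p4 -R-> p3 -R-> p3 -R-> p3 -R-> p3 -L-> p0 -L-> p4 -R-> p3 -R-> p3 -L-> p0 -L-> p4 -L-> p1
End state p1 is not accepting.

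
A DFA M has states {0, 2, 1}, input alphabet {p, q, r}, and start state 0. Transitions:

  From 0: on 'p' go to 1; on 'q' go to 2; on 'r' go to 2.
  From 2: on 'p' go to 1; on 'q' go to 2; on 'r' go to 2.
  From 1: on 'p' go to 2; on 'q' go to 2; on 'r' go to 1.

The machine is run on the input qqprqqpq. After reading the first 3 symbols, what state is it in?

1

start at 0
read 'q': 0 → 2
read 'q': 2 → 2
read 'p': 2 → 1
After 3 symbols: 1.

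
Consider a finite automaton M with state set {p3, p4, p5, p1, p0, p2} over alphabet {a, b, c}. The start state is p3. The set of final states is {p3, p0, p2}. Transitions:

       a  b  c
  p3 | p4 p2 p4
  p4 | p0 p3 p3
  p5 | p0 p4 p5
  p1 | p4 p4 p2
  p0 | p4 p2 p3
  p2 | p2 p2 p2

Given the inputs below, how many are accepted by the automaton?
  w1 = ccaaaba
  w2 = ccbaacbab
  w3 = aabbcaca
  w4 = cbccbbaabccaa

3

w1: p3 → p4 → p3 → p4 → p0 → p4 → p3 → p4  → end p4, rejected
w2: p3 → p4 → p3 → p2 → p2 → p2 → p2 → p2 → p2 → p2  → end p2, accepted
w3: p3 → p4 → p0 → p2 → p2 → p2 → p2 → p2 → p2  → end p2, accepted
w4: p3 → p4 → p3 → p4 → p3 → p2 → p2 → p2 → p2 → p2 → p2 → p2 → p2 → p2  → end p2, accepted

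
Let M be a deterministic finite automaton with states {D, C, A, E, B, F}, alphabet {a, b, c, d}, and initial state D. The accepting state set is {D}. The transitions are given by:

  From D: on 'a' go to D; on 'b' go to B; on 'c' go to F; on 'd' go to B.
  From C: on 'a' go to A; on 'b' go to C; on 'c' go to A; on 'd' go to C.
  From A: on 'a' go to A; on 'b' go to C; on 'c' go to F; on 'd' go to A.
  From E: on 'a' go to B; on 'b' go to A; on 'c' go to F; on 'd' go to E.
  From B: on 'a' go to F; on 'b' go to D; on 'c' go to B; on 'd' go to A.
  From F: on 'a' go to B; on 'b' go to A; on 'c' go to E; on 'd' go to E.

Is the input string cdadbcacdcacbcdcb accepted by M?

D → F → E → B → A → C → A → A → F → E → F → B → B → D → F → E → F → A
End state A is not accepting.

No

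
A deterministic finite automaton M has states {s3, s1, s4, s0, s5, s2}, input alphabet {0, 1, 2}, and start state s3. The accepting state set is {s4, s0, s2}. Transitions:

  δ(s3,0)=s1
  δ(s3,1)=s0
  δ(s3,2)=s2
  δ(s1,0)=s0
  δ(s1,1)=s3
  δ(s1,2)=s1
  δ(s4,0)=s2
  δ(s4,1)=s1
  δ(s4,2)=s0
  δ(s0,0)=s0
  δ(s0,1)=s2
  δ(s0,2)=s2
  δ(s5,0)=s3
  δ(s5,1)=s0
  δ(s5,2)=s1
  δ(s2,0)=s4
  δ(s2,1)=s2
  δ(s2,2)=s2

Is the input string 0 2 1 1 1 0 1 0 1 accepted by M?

Yes

start at s3
read '0': s3 → s1
read '2': s1 → s1
read '1': s1 → s3
read '1': s3 → s0
read '1': s0 → s2
read '0': s2 → s4
read '1': s4 → s1
read '0': s1 → s0
read '1': s0 → s2
End state s2 is accepting.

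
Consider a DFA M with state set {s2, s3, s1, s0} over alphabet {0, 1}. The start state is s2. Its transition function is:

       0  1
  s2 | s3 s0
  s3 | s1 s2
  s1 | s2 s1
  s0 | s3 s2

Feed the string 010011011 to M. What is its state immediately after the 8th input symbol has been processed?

s0

s2 → s3 → s2 → s3 → s1 → s1 → s1 → s2 → s0
After 8 symbols: s0.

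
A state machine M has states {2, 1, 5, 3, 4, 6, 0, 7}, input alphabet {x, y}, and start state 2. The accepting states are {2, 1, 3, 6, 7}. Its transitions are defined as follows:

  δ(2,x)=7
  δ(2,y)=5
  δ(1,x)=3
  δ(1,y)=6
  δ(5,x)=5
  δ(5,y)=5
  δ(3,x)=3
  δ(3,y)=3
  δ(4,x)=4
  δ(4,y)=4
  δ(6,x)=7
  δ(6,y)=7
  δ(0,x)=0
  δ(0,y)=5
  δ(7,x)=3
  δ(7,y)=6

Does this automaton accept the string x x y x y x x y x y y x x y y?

2 → 7 → 3 → 3 → 3 → 3 → 3 → 3 → 3 → 3 → 3 → 3 → 3 → 3 → 3 → 3
End state 3 is accepting.

Yes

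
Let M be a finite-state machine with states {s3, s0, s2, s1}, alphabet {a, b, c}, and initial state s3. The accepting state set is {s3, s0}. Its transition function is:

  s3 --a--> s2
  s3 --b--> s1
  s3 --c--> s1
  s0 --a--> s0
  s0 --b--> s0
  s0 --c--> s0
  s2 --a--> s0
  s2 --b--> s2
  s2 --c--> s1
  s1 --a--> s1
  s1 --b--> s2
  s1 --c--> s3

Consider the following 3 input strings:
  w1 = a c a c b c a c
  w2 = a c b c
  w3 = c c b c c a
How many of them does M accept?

0

w1:
  start at s3
  read 'a': s3 → s2
  read 'c': s2 → s1
  read 'a': s1 → s1
  read 'c': s1 → s3
  read 'b': s3 → s1
  read 'c': s1 → s3
  read 'a': s3 → s2
  read 'c': s2 → s1
  end s1, rejected
w2:
  start at s3
  read 'a': s3 → s2
  read 'c': s2 → s1
  read 'b': s1 → s2
  read 'c': s2 → s1
  end s1, rejected
w3:
  start at s3
  read 'c': s3 → s1
  read 'c': s1 → s3
  read 'b': s3 → s1
  read 'c': s1 → s3
  read 'c': s3 → s1
  read 'a': s1 → s1
  end s1, rejected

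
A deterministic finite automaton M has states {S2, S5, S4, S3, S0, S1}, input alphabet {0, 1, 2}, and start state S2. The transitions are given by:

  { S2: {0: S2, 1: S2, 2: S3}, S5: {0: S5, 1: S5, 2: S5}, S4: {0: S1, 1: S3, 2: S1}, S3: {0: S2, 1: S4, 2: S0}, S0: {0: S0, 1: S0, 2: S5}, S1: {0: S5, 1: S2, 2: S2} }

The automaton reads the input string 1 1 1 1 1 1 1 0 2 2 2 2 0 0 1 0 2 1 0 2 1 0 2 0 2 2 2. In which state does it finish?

S5

Trace: S2 -1-> S2 -1-> S2 -1-> S2 -1-> S2 -1-> S2 -1-> S2 -1-> S2 -0-> S2 -2-> S3 -2-> S0 -2-> S5 -2-> S5 -0-> S5 -0-> S5 -1-> S5 -0-> S5 -2-> S5 -1-> S5 -0-> S5 -2-> S5 -1-> S5 -0-> S5 -2-> S5 -0-> S5 -2-> S5 -2-> S5 -2-> S5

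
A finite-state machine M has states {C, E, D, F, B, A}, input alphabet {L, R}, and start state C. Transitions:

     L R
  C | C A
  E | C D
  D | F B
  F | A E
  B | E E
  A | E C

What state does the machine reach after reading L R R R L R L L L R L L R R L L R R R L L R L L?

C

start at C
read 'L': C → C
read 'R': C → A
read 'R': A → C
read 'R': C → A
read 'L': A → E
read 'R': E → D
read 'L': D → F
read 'L': F → A
read 'L': A → E
read 'R': E → D
read 'L': D → F
read 'L': F → A
read 'R': A → C
read 'R': C → A
read 'L': A → E
read 'L': E → C
read 'R': C → A
read 'R': A → C
read 'R': C → A
read 'L': A → E
read 'L': E → C
read 'R': C → A
read 'L': A → E
read 'L': E → C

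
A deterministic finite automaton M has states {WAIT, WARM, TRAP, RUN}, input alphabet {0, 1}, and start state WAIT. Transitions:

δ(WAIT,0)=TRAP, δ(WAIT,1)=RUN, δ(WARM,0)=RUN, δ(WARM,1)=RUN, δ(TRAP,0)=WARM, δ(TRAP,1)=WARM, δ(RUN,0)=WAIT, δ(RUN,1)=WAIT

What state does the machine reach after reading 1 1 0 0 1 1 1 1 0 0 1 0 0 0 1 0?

WAIT → RUN → WAIT → TRAP → WARM → RUN → WAIT → RUN → WAIT → TRAP → WARM → RUN → WAIT → TRAP → WARM → RUN → WAIT

WAIT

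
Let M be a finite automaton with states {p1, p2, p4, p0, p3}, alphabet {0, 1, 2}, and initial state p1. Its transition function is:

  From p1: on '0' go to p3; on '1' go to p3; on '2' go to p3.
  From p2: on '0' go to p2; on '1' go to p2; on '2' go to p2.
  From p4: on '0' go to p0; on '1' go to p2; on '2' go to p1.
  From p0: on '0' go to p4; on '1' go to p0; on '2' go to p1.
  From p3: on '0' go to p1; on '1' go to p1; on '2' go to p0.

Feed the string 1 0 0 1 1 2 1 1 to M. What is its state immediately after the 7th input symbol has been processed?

p0

start at p1
read '1': p1 → p3
read '0': p3 → p1
read '0': p1 → p3
read '1': p3 → p1
read '1': p1 → p3
read '2': p3 → p0
read '1': p0 → p0
After 7 symbols: p0.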